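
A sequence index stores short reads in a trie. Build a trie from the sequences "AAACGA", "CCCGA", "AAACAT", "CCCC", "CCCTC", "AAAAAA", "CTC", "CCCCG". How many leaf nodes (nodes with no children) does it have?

7

Leaves are exactly the stored words that no other stored word extends.
Those words: "AAAAAA", "AAACAT", "AAACGA", "CCCCG", "CCCGA", "CCCTC", "CTC"
Leaf count: 7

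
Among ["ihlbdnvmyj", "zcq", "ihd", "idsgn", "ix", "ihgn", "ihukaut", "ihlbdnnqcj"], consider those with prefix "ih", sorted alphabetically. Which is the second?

Words with prefix "ih", in lexicographic order: "ihd", "ihgn", "ihlbdnnqcj", "ihlbdnvmyj", "ihukaut"
Position 2: ihgn

ihgn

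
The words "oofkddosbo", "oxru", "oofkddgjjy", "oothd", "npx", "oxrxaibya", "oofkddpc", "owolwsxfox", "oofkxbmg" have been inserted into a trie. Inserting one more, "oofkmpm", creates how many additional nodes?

3

"oofk" is already a path in the trie; the remaining "mpm" must be added.
Each of the 3 remaining characters creates one node.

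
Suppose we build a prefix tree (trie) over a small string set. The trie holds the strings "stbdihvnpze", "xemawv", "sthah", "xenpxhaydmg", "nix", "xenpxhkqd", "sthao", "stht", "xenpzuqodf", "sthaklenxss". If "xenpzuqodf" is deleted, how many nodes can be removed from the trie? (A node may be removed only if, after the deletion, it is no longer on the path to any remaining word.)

A node on "xenpzuqodf"'s path can go only if nothing else ends at it or branches off below it.
The suffix "zuqodf" (6 nodes) is used only by "xenpzuqodf"; the node for "xenp" still has the child "x", so pruning stops there.
Nodes removed: 6

6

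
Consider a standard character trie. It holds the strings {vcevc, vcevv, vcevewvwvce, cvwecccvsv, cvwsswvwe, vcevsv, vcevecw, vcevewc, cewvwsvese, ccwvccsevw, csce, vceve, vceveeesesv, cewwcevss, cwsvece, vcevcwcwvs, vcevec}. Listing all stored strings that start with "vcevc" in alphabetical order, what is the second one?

vcevcwcwvs

DFS of the "vcevc" subtree visits, in order: "vcevc", "vcevcwcwvs"
The 2nd is vcevcwcwvs.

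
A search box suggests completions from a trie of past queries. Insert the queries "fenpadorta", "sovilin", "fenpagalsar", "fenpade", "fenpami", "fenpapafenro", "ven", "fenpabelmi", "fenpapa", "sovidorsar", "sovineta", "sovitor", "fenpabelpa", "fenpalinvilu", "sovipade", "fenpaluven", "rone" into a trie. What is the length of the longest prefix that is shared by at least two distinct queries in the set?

8

The deepest shared node is where two words last agree before diverging.
e.g. "fenpabelmi" and "fenpabelpa" share the prefix "fenpabel" of length 8; no pair shares a longer one.
Longest shared-prefix length: 8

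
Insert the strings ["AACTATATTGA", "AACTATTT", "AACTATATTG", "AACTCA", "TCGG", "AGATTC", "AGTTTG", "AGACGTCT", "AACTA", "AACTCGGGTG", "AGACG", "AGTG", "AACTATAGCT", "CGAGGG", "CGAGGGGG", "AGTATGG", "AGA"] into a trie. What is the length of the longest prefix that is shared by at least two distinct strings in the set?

10

Look for the deepest trie node that still has at least two words in its subtree.
"AACTATATTG" and "AACTATATTGA" agree on "AACTATATTG" (10 characters) before diverging; nothing deeper is shared.
Longest shared-prefix length: 10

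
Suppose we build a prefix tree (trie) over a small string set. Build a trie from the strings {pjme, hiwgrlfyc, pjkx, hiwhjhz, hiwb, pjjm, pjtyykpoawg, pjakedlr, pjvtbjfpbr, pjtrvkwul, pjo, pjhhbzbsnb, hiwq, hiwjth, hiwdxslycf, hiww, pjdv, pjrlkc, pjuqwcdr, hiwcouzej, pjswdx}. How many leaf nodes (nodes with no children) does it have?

Leaves are exactly the stored words that no other stored word extends.
Those words: "hiwb", "hiwcouzej", "hiwdxslycf", "hiwgrlfyc", "hiwhjhz", "hiwjth", "hiwq", "hiww", "pjakedlr", "pjdv", "pjhhbzbsnb", "pjjm", "pjkx", "pjme", "pjo", "pjrlkc", "pjswdx", "pjtrvkwul", "pjtyykpoawg", "pjuqwcdr", "pjvtbjfpbr"
Leaf count: 21

21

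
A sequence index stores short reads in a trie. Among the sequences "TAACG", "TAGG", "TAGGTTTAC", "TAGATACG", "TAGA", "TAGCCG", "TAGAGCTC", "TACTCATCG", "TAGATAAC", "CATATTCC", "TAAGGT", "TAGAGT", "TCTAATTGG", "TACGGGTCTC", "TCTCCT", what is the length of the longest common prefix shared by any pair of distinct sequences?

6

The deepest shared node is where two words last agree before diverging.
e.g. "TAGATAAC" and "TAGATACG" share the prefix "TAGATA" of length 6; no pair shares a longer one.
Longest shared-prefix length: 6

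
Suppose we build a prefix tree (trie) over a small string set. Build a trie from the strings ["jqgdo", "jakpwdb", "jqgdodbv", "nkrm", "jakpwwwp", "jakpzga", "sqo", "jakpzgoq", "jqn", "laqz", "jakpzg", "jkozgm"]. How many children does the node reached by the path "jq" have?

Walk "jq" from the root, arriving at one node.
Characters that immediately follow "jq" among the stored strings: {g, n}.
That node has 2 child edges.

2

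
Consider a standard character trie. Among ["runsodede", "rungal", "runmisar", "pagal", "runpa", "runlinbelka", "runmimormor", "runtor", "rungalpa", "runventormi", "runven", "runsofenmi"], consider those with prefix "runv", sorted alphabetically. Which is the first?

runven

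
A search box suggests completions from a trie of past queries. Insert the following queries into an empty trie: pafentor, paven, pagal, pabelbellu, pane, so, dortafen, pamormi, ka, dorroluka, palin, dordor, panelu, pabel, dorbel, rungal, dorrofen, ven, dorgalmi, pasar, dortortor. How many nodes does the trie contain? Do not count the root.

83

Insert word by word; a character creates a node only if that edge doesn't already exist:
  "pafentor" → 8 new (p, a, f, e, n, t, o, r)
  "paven" → prefix "pa" already present; 3 new (v, e, n)
  "pagal" → prefix "pa" already present; 3 new (g, a, l)
  "pabelbellu" → prefix "pa" already present; 8 new (b, e, l, b, e, l, l, u)
  "pane" → prefix "pa" already present; 2 new (n, e)
  "so" → 2 new (s, o)
  "dortafen" → 8 new (d, o, r, t, a, f, e, n)
  "pamormi" → prefix "pa" already present; 5 new (m, o, r, m, i)
  "ka" → 2 new (k, a)
  "dorroluka" → prefix "dor" already present; 6 new (r, o, l, u, k, a)
  "palin" → prefix "pa" already present; 3 new (l, i, n)
  "dordor" → prefix "dor" already present; 3 new (d, o, r)
  "panelu" → prefix "pane" already present; 2 new (l, u)
  "pabel" → prefix "pabel" already present; 0 new (none)
  "dorbel" → prefix "dor" already present; 3 new (b, e, l)
  "rungal" → 6 new (r, u, n, g, a, l)
  "dorrofen" → prefix "dorro" already present; 3 new (f, e, n)
  "ven" → 3 new (v, e, n)
  "dorgalmi" → prefix "dor" already present; 5 new (g, a, l, m, i)
  "pasar" → prefix "pa" already present; 3 new (s, a, r)
  "dortortor" → prefix "dort" already present; 5 new (o, r, t, o, r)
Total nodes = 8 + 3 + 3 + 8 + 2 + 2 + 8 + 5 + 2 + 6 + 3 + 3 + 2 + 0 + 3 + 6 + 3 + 3 + 5 + 3 + 5 = 83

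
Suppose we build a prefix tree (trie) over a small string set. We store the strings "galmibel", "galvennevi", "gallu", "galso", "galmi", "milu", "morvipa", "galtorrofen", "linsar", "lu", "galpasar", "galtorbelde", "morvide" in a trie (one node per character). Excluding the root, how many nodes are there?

Trace insertions, counting only characters that open a new branch:
  "galmibel" → 8 new (g, a, l, m, i, b, e, l)
  "galvennevi" → prefix "gal" already present; 7 new (v, e, n, n, e, v, i)
  "gallu" → prefix "gal" already present; 2 new (l, u)
  "galso" → prefix "gal" already present; 2 new (s, o)
  "galmi" → prefix "galmi" already present; 0 new (none)
  "milu" → 4 new (m, i, l, u)
  "morvipa" → prefix "m" already present; 6 new (o, r, v, i, p, a)
  "galtorrofen" → prefix "gal" already present; 8 new (t, o, r, r, o, f, e, n)
  "linsar" → 6 new (l, i, n, s, a, r)
  "lu" → prefix "l" already present; 1 new (u)
  "galpasar" → prefix "gal" already present; 5 new (p, a, s, a, r)
  "galtorbelde" → prefix "galtor" already present; 5 new (b, e, l, d, e)
  "morvide" → prefix "morvi" already present; 2 new (d, e)
Total nodes = 8 + 7 + 2 + 2 + 0 + 4 + 6 + 8 + 6 + 1 + 5 + 5 + 2 = 56

56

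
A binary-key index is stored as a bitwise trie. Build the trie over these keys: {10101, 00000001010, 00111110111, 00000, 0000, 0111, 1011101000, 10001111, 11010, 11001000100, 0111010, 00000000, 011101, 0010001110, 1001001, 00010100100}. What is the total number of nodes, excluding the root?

76

For each word, the new-node count is its length minus the longest prefix already in the trie:
  "10101" → 5 new (1, 0, 1, 0, 1)
  "00000001010" → 11 new (0, 0, 0, 0, 0, 0, 0, 1, 0, 1, 0)
  "00111110111" → prefix "00" already present; 9 new (1, 1, 1, 1, 1, 0, 1, 1, 1)
  "00000" → prefix "00000" already present; 0 new (none)
  "0000" → prefix "0000" already present; 0 new (none)
  "0111" → prefix "0" already present; 3 new (1, 1, 1)
  "1011101000" → prefix "101" already present; 7 new (1, 1, 0, 1, 0, 0, 0)
  "10001111" → prefix "10" already present; 6 new (0, 0, 1, 1, 1, 1)
  "11010" → prefix "1" already present; 4 new (1, 0, 1, 0)
  "11001000100" → prefix "110" already present; 8 new (0, 1, 0, 0, 0, 1, 0, 0)
  "0111010" → prefix "0111" already present; 3 new (0, 1, 0)
  "00000000" → prefix "0000000" already present; 1 new (0)
  "011101" → prefix "011101" already present; 0 new (none)
  "0010001110" → prefix "001" already present; 7 new (0, 0, 0, 1, 1, 1, 0)
  "1001001" → prefix "100" already present; 4 new (1, 0, 0, 1)
  "00010100100" → prefix "000" already present; 8 new (1, 0, 1, 0, 0, 1, 0, 0)
Total nodes = 5 + 11 + 9 + 0 + 0 + 3 + 7 + 6 + 4 + 8 + 3 + 1 + 0 + 7 + 4 + 8 = 76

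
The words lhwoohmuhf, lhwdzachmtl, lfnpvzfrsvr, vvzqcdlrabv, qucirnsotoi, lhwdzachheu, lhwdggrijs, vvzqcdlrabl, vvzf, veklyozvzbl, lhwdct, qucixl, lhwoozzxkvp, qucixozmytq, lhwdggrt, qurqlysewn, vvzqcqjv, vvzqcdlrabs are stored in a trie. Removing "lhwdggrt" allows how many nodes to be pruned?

1

After clearing the end-marker at "lhwdggrt", prune upward until reaching a node still needed by another word.
The suffix "t" (1 node) is used only by "lhwdggrt"; the node for "lhwdggr" still has the child "i", so pruning stops there.
Nodes removed: 1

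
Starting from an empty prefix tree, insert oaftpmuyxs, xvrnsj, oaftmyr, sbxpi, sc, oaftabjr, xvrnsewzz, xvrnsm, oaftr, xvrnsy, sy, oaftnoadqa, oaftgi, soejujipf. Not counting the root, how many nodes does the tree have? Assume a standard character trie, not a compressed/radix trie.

Trace insertions, counting only characters that open a new branch:
  "oaftpmuyxs" → 10 new (o, a, f, t, p, m, u, y, x, s)
  "xvrnsj" → 6 new (x, v, r, n, s, j)
  "oaftmyr" → prefix "oaft" already present; 3 new (m, y, r)
  "sbxpi" → 5 new (s, b, x, p, i)
  "sc" → prefix "s" already present; 1 new (c)
  "oaftabjr" → prefix "oaft" already present; 4 new (a, b, j, r)
  "xvrnsewzz" → prefix "xvrns" already present; 4 new (e, w, z, z)
  "xvrnsm" → prefix "xvrns" already present; 1 new (m)
  "oaftr" → prefix "oaft" already present; 1 new (r)
  "xvrnsy" → prefix "xvrns" already present; 1 new (y)
  "sy" → prefix "s" already present; 1 new (y)
  "oaftnoadqa" → prefix "oaft" already present; 6 new (n, o, a, d, q, a)
  "oaftgi" → prefix "oaft" already present; 2 new (g, i)
  "soejujipf" → prefix "s" already present; 8 new (o, e, j, u, j, i, p, f)
Total nodes = 10 + 6 + 3 + 5 + 1 + 4 + 4 + 1 + 1 + 1 + 1 + 6 + 2 + 8 = 53

53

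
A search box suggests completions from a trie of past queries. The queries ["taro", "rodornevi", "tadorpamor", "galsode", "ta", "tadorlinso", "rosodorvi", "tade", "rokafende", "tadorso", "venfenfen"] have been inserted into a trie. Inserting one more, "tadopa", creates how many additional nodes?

The longest prefix of "tadopa" already in the trie is "tado" (length 4).
New nodes needed: |"tadopa"| − 4 = 6 − 4 = 2.

2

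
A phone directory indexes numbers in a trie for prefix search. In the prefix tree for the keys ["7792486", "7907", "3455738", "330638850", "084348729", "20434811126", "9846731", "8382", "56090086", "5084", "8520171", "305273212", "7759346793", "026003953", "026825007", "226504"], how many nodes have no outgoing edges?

Leaves are exactly the stored words that no other stored word extends.
Those words: "026003953", "026825007", "084348729", "20434811126", "226504", "305273212", "330638850", "3455738", "5084", "56090086", "7759346793", "7792486", "7907", "8382", "8520171", "9846731"
Leaf count: 16

16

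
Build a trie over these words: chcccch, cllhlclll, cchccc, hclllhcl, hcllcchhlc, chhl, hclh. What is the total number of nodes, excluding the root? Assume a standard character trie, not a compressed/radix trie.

Trace insertions, counting only characters that open a new branch:
  "chcccch" → 7 new (c, h, c, c, c, c, h)
  "cllhlclll" → prefix "c" already present; 8 new (l, l, h, l, c, l, l, l)
  "cchccc" → prefix "c" already present; 5 new (c, h, c, c, c)
  "hclllhcl" → 8 new (h, c, l, l, l, h, c, l)
  "hcllcchhlc" → prefix "hcll" already present; 6 new (c, c, h, h, l, c)
  "chhl" → prefix "ch" already present; 2 new (h, l)
  "hclh" → prefix "hcl" already present; 1 new (h)
Total nodes = 7 + 8 + 5 + 8 + 6 + 2 + 1 = 37

37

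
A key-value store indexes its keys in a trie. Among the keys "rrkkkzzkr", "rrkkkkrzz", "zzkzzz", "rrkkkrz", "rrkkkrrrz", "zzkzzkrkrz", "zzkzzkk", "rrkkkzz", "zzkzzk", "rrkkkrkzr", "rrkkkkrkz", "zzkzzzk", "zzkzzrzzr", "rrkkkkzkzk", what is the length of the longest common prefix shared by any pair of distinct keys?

Look for the deepest trie node that still has at least two words in its subtree.
"rrkkkkrkz" and "rrkkkkrzz" agree on "rrkkkkr" (7 characters) before diverging; nothing deeper is shared.
Longest shared-prefix length: 7

7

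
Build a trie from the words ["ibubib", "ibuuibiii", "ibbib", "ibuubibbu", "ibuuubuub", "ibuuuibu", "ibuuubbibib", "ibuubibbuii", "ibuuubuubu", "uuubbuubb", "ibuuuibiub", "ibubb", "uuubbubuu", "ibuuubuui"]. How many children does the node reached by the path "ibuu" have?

Walk "ibuu" from the root, arriving at one node.
Distinct next characters after "ibuu": b, i, u.
That node has 3 child edges.

3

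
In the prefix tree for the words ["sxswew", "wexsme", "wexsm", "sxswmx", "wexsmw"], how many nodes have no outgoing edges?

4

A leaf is a node with no children — equivalently, the end of a word that is not a proper prefix of any other stored word.
Those words: "sxswew", "sxswmx", "wexsme", "wexsmw"
Leaf count: 4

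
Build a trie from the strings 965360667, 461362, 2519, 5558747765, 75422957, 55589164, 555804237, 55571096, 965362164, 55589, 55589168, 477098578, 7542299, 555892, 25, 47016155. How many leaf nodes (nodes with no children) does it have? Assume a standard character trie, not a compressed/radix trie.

14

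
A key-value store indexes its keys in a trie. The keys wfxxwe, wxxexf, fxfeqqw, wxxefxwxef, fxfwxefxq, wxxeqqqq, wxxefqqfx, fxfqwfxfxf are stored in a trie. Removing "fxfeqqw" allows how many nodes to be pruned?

A node on "fxfeqqw"'s path can go only if nothing else ends at it or branches off below it.
The suffix "eqqw" (4 nodes) is used only by "fxfeqqw"; the node for "fxf" still has the child "w", so pruning stops there.
Nodes removed: 4

4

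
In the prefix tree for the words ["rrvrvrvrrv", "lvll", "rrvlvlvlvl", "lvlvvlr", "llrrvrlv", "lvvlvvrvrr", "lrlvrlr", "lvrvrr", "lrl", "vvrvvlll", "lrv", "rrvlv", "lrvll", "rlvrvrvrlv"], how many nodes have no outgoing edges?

Leaves are exactly the stored words that no other stored word extends.
Those words: "llrrvrlv", "lrlvrlr", "lrvll", "lvll", "lvlvvlr", "lvrvrr", "lvvlvvrvrr", "rlvrvrvrlv", "rrvlvlvlvl", "rrvrvrvrrv", "vvrvvlll"
Leaf count: 11

11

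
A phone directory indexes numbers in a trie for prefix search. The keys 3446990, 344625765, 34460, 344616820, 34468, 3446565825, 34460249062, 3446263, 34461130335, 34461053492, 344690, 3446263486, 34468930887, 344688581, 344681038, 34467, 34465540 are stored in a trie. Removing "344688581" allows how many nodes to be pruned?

Walk "344688581" from the leaf back toward the root, removing each node that no remaining word uses.
The suffix "8581" (4 nodes) is used only by "344688581"; the node for "34468" still has the child "9", so pruning stops there.
Nodes removed: 4

4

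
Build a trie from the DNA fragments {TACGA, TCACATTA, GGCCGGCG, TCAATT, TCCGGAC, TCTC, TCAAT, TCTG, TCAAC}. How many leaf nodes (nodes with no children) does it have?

A leaf is a node with no children — equivalently, the end of a word that is not a proper prefix of any other stored word.
Those words: "GGCCGGCG", "TACGA", "TCAAC", "TCAATT", "TCACATTA", "TCCGGAC", "TCTC", "TCTG"
Leaf count: 8

8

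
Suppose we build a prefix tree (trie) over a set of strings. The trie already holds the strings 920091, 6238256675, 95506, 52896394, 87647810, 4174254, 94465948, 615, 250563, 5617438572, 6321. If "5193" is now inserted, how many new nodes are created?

The longest prefix of "5193" already in the trie is "5" (length 1).
Each of the 3 remaining characters creates one node.

3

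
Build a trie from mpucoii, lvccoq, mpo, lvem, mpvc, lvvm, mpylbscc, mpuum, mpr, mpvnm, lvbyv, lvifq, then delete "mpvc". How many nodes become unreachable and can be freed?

A node on "mpvc"'s path can go only if nothing else ends at it or branches off below it.
The suffix "c" (1 node) is used only by "mpvc"; the node for "mpv" still has the child "n", so pruning stops there.
Nodes removed: 1

1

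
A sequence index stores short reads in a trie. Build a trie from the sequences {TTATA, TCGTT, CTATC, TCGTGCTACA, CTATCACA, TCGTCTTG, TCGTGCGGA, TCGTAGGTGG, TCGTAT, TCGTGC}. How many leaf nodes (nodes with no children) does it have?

8

A leaf is a node with no children — equivalently, the end of a word that is not a proper prefix of any other stored word.
Those words: "CTATCACA", "TCGTAGGTGG", "TCGTAT", "TCGTCTTG", "TCGTGCGGA", "TCGTGCTACA", "TCGTT", "TTATA"
Leaf count: 8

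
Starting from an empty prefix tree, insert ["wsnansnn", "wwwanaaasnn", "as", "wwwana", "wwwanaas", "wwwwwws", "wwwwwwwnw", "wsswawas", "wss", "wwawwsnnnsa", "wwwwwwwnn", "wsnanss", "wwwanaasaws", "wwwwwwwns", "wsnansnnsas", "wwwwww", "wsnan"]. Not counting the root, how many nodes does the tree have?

52

Count nodes per top-level branch (shared prefixes stored once):
  'a'-branch (as): 2 nodes
  'w'-branch (wsnan, wsnansnn, wsnansnnsas, wsnanss, wss, wsswawas, wwawwsnnnsa, wwwana, wwwanaaasnn, wwwanaas, wwwanaasaws, wwwwww, wwwwwws, wwwwwwwnn, wwwwwwwns, wwwwwwwnw): 50 nodes
Sum: 52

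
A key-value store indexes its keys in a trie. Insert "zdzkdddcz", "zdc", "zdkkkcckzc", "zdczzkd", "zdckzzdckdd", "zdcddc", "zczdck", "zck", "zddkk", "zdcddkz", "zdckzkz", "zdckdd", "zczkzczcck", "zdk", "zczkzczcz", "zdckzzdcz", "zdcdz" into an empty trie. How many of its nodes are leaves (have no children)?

15

Leaves are exactly the stored words that no other stored word extends.
Those words: "zck", "zczdck", "zczkzczcck", "zczkzczcz", "zdcddc", "zdcddkz", "zdcdz", "zdckdd", "zdckzkz", "zdckzzdckdd", "zdckzzdcz", "zdczzkd", "zddkk", "zdkkkcckzc", "zdzkdddcz"
Leaf count: 15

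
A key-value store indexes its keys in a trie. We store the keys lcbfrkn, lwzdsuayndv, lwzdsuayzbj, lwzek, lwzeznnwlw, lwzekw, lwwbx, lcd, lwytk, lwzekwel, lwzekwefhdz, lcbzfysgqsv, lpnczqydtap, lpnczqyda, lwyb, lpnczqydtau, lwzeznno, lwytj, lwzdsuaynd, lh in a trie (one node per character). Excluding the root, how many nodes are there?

Insert word by word; a character creates a node only if that edge doesn't already exist:
  "lcbfrkn" → 7 new (l, c, b, f, r, k, n)
  "lwzdsuayndv" → prefix "l" already present; 10 new (w, z, d, s, u, a, y, n, d, v)
  "lwzdsuayzbj" → prefix "lwzdsuay" already present; 3 new (z, b, j)
  "lwzek" → prefix "lwz" already present; 2 new (e, k)
  "lwzeznnwlw" → prefix "lwze" already present; 6 new (z, n, n, w, l, w)
  "lwzekw" → prefix "lwzek" already present; 1 new (w)
  "lwwbx" → prefix "lw" already present; 3 new (w, b, x)
  "lcd" → prefix "lc" already present; 1 new (d)
  "lwytk" → prefix "lw" already present; 3 new (y, t, k)
  "lwzekwel" → prefix "lwzekw" already present; 2 new (e, l)
  "lwzekwefhdz" → prefix "lwzekwe" already present; 4 new (f, h, d, z)
  "lcbzfysgqsv" → prefix "lcb" already present; 8 new (z, f, y, s, g, q, s, v)
  "lpnczqydtap" → prefix "l" already present; 10 new (p, n, c, z, q, y, d, t, a, p)
  "lpnczqyda" → prefix "lpnczqyd" already present; 1 new (a)
  "lwyb" → prefix "lwy" already present; 1 new (b)
  "lpnczqydtau" → prefix "lpnczqydta" already present; 1 new (u)
  "lwzeznno" → prefix "lwzeznn" already present; 1 new (o)
  "lwytj" → prefix "lwyt" already present; 1 new (j)
  "lwzdsuaynd" → prefix "lwzdsuaynd" already present; 0 new (none)
  "lh" → prefix "l" already present; 1 new (h)
Total nodes = 7 + 10 + 3 + 2 + 6 + 1 + 3 + 1 + 3 + 2 + 4 + 8 + 10 + 1 + 1 + 1 + 1 + 1 + 0 + 1 = 66

66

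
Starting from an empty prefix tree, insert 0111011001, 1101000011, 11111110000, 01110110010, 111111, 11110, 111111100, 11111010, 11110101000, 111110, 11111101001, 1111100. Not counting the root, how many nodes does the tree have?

46

Insert word by word; a character creates a node only if that edge doesn't already exist:
  "0111011001" → 10 new (0, 1, 1, 1, 0, 1, 1, 0, 0, 1)
  "1101000011" → 10 new (1, 1, 0, 1, 0, 0, 0, 0, 1, 1)
  "11111110000" → prefix "11" already present; 9 new (1, 1, 1, 1, 1, 0, 0, 0, 0)
  "01110110010" → prefix "0111011001" already present; 1 new (0)
  "111111" → prefix "111111" already present; 0 new (none)
  "11110" → prefix "1111" already present; 1 new (0)
  "111111100" → prefix "111111100" already present; 0 new (none)
  "11111010" → prefix "11111" already present; 3 new (0, 1, 0)
  "11110101000" → prefix "11110" already present; 6 new (1, 0, 1, 0, 0, 0)
  "111110" → prefix "111110" already present; 0 new (none)
  "11111101001" → prefix "111111" already present; 5 new (0, 1, 0, 0, 1)
  "1111100" → prefix "111110" already present; 1 new (0)
Total nodes = 10 + 10 + 9 + 1 + 0 + 1 + 0 + 3 + 6 + 0 + 5 + 1 = 46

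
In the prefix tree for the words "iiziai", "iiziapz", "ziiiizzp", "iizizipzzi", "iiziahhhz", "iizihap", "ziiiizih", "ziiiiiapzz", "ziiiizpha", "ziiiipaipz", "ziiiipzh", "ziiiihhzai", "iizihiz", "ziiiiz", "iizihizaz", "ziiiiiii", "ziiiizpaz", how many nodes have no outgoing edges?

A leaf is a node with no children — equivalently, the end of a word that is not a proper prefix of any other stored word.
Those words: "iiziahhhz", "iiziai", "iiziapz", "iizihap", "iizihizaz", "iizizipzzi", "ziiiihhzai", "ziiiiiapzz", "ziiiiiii", "ziiiipaipz", "ziiiipzh", "ziiiizih", "ziiiizpaz", "ziiiizpha", "ziiiizzp"
Leaf count: 15

15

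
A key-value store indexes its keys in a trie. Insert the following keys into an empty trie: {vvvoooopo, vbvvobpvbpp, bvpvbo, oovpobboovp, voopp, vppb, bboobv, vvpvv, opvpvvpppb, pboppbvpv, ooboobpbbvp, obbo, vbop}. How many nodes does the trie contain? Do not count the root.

Trace insertions, counting only characters that open a new branch:
  "vvvoooopo" → 9 new (v, v, v, o, o, o, o, p, o)
  "vbvvobpvbpp" → prefix "v" already present; 10 new (b, v, v, o, b, p, v, b, p, p)
  "bvpvbo" → 6 new (b, v, p, v, b, o)
  "oovpobboovp" → 11 new (o, o, v, p, o, b, b, o, o, v, p)
  "voopp" → prefix "v" already present; 4 new (o, o, p, p)
  "vppb" → prefix "v" already present; 3 new (p, p, b)
  "bboobv" → prefix "b" already present; 5 new (b, o, o, b, v)
  "vvpvv" → prefix "vv" already present; 3 new (p, v, v)
  "opvpvvpppb" → prefix "o" already present; 9 new (p, v, p, v, v, p, p, p, b)
  "pboppbvpv" → 9 new (p, b, o, p, p, b, v, p, v)
  "ooboobpbbvp" → prefix "oo" already present; 9 new (b, o, o, b, p, b, b, v, p)
  "obbo" → prefix "o" already present; 3 new (b, b, o)
  "vbop" → prefix "vb" already present; 2 new (o, p)
Total nodes = 9 + 10 + 6 + 11 + 4 + 3 + 5 + 3 + 9 + 9 + 9 + 3 + 2 = 83

83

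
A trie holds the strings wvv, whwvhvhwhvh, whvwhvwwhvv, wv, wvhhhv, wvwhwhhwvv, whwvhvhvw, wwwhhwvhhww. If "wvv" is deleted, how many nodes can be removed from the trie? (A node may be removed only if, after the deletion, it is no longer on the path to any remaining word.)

Walk "wvv" from the leaf back toward the root, removing each node that no remaining word uses.
The suffix "v" (1 node) is used only by "wvv"; the node for "wv" still has the child "h", so pruning stops there.
Nodes removed: 1

1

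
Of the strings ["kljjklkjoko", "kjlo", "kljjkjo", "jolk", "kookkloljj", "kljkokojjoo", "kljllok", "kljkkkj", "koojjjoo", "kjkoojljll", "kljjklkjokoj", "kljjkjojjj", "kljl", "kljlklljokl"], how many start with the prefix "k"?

Filter for entries beginning with "k":
Matches: "kjkoojljll", "kjlo", "kljjkjo", "kljjkjojjj", "kljjklkjoko", "kljjklkjokoj", "kljkkkj", "kljkokojjoo", "kljl", "kljlklljokl", "kljllok", "koojjjoo", "kookkloljj"
Count: 13

13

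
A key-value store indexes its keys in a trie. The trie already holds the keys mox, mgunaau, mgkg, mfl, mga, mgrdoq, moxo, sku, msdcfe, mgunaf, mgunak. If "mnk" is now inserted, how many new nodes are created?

Walking "mnk" from the root, the first 1 characters ("m") follow existing edges; "n" is the first miss.
So 3 − 1 = 2 new nodes.

2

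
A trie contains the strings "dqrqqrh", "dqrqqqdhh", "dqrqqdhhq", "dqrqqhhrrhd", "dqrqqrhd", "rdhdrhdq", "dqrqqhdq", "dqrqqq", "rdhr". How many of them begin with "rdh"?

Filter for entries beginning with "rdh":
Matches: "rdhdrhdq", "rdhr"
Count: 2

2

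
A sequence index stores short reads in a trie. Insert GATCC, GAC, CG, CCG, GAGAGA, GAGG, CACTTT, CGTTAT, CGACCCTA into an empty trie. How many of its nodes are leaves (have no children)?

A leaf is a node with no children — equivalently, the end of a word that is not a proper prefix of any other stored word.
Those words: "CACTTT", "CCG", "CGACCCTA", "CGTTAT", "GAC", "GAGAGA", "GAGG", "GATCC"
Leaf count: 8

8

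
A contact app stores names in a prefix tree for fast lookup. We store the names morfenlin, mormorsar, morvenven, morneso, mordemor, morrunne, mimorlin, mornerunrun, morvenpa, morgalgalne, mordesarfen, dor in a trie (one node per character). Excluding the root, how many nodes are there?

67

For each word, the new-node count is its length minus the longest prefix already in the trie:
  "morfenlin" → 9 new (m, o, r, f, e, n, l, i, n)
  "mormorsar" → prefix "mor" already present; 6 new (m, o, r, s, a, r)
  "morvenven" → prefix "mor" already present; 6 new (v, e, n, v, e, n)
  "morneso" → prefix "mor" already present; 4 new (n, e, s, o)
  "mordemor" → prefix "mor" already present; 5 new (d, e, m, o, r)
  "morrunne" → prefix "mor" already present; 5 new (r, u, n, n, e)
  "mimorlin" → prefix "m" already present; 7 new (i, m, o, r, l, i, n)
  "mornerunrun" → prefix "morne" already present; 6 new (r, u, n, r, u, n)
  "morvenpa" → prefix "morven" already present; 2 new (p, a)
  "morgalgalne" → prefix "mor" already present; 8 new (g, a, l, g, a, l, n, e)
  "mordesarfen" → prefix "morde" already present; 6 new (s, a, r, f, e, n)
  "dor" → 3 new (d, o, r)
Total nodes = 9 + 6 + 6 + 4 + 5 + 5 + 7 + 6 + 2 + 8 + 6 + 3 = 67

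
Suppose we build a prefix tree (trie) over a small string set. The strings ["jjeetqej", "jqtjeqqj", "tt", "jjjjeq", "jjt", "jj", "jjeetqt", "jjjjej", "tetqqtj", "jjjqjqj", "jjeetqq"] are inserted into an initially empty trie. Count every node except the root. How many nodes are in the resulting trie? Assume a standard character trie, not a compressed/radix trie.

35

Trie structure (* marks end of a word):
(root)
├─ j
│  ├─ j *
│  │  ├─ e
│  │  │  └─ e
│  │  │     └─ t
│  │  │        └─ q
│  │  │           ├─ e
│  │  │           │  └─ j *
│  │  │           ├─ q *
│  │  │           └─ t *
│  │  ├─ j
│  │  │  ├─ j
│  │  │  │  └─ e
│  │  │  │     ├─ j *
│  │  │  │     └─ q *
│  │  │  └─ q
│  │  │     └─ j
│  │  │        └─ q
│  │  │           └─ j *
│  │  └─ t *
│  └─ q
│     └─ t
│        └─ j
│           └─ e
│              └─ q
│                 └─ q
│                    └─ j *
└─ t
   ├─ e
   │  └─ t
   │     └─ q
   │        └─ q
   │           └─ t
   │              └─ j *
   └─ t *
Counting every labelled node above: 35.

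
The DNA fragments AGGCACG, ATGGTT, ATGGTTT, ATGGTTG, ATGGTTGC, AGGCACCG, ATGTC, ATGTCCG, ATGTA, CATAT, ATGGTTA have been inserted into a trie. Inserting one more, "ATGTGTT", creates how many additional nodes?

"ATGT" is already a path in the trie; the remaining "GTT" must be added.
Each of the 3 remaining characters creates one node.

3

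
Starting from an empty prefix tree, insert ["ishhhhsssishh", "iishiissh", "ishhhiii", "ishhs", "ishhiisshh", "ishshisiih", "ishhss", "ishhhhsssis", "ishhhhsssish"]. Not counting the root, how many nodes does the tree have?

39

Trace insertions, counting only characters that open a new branch:
  "ishhhhsssishh" → 13 new (i, s, h, h, h, h, s, s, s, i, s, h, h)
  "iishiissh" → prefix "i" already present; 8 new (i, s, h, i, i, s, s, h)
  "ishhhiii" → prefix "ishhh" already present; 3 new (i, i, i)
  "ishhs" → prefix "ishh" already present; 1 new (s)
  "ishhiisshh" → prefix "ishh" already present; 6 new (i, i, s, s, h, h)
  "ishshisiih" → prefix "ish" already present; 7 new (s, h, i, s, i, i, h)
  "ishhss" → prefix "ishhs" already present; 1 new (s)
  "ishhhhsssis" → prefix "ishhhhsssis" already present; 0 new (none)
  "ishhhhsssish" → prefix "ishhhhsssish" already present; 0 new (none)
Total nodes = 13 + 8 + 3 + 1 + 6 + 7 + 1 + 0 + 0 = 39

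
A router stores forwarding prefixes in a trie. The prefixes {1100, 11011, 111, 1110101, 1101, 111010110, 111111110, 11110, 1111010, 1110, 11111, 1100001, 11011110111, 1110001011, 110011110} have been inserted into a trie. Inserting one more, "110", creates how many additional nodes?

"110" is already a full path in the trie; only an end-marker is added.
No new nodes are needed: 0.

0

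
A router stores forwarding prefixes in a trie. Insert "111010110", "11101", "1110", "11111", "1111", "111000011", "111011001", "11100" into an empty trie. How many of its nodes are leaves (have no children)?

A leaf is a node with no children — equivalently, the end of a word that is not a proper prefix of any other stored word.
Those words: "111000011", "111010110", "111011001", "11111"
Leaf count: 4

4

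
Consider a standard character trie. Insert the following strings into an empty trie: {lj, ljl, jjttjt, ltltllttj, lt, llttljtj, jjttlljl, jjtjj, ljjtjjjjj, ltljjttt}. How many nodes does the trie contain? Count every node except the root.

Count nodes per top-level branch (shared prefixes stored once):
  'j'-branch (jjtjj, jjttjt, jjttlljl): 12 nodes
  'l'-branch (lj, ljjtjjjjj, ljl, llttljtj, lt, ltljjttt, ltltllttj): 30 nodes
Sum: 42

42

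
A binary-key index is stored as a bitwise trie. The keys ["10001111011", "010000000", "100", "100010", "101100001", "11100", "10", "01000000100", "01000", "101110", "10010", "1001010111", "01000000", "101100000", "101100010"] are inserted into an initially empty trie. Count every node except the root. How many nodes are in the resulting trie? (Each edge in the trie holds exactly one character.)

Trace insertions, counting only characters that open a new branch:
  "10001111011" → 11 new (1, 0, 0, 0, 1, 1, 1, 1, 0, 1, 1)
  "010000000" → 9 new (0, 1, 0, 0, 0, 0, 0, 0, 0)
  "100" → prefix "100" already present; 0 new (none)
  "100010" → prefix "10001" already present; 1 new (0)
  "101100001" → prefix "10" already present; 7 new (1, 1, 0, 0, 0, 0, 1)
  "11100" → prefix "1" already present; 4 new (1, 1, 0, 0)
  "10" → prefix "10" already present; 0 new (none)
  "01000000100" → prefix "01000000" already present; 3 new (1, 0, 0)
  "01000" → prefix "01000" already present; 0 new (none)
  "101110" → prefix "1011" already present; 2 new (1, 0)
  "10010" → prefix "100" already present; 2 new (1, 0)
  "1001010111" → prefix "10010" already present; 5 new (1, 0, 1, 1, 1)
  "01000000" → prefix "01000000" already present; 0 new (none)
  "101100000" → prefix "10110000" already present; 1 new (0)
  "101100010" → prefix "1011000" already present; 2 new (1, 0)
Total nodes = 11 + 9 + 0 + 1 + 7 + 4 + 0 + 3 + 0 + 2 + 2 + 5 + 0 + 1 + 2 = 47

47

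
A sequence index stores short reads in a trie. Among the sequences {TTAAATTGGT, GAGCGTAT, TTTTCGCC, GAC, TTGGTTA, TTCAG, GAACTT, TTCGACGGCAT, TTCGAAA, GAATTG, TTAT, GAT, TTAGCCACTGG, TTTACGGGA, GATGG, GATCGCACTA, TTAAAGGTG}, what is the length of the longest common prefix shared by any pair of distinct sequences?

5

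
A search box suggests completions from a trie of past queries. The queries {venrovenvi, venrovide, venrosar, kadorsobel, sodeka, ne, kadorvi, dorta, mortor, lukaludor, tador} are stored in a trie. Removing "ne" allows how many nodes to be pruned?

2

A node on "ne"'s path can go only if nothing else ends at it or branches off below it.
No other word shares any prefix with "ne", so all 2 of its nodes go.
Nodes removed: 2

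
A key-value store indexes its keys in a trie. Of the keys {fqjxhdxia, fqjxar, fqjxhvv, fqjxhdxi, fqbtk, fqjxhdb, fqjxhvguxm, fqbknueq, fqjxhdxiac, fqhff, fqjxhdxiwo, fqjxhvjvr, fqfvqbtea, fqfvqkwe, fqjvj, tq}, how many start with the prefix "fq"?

15

Traverse to the node for "fq", then collect every word in that subtree.
Words under "fq": fqbknueq, fqbtk, fqfvqbtea, fqfvqkwe, fqhff, fqjvj, fqjxar, fqjxhdb, fqjxhdxi, fqjxhdxia, fqjxhdxiac, fqjxhdxiwo, fqjxhvguxm, fqjxhvjvr, fqjxhvv
Count: 15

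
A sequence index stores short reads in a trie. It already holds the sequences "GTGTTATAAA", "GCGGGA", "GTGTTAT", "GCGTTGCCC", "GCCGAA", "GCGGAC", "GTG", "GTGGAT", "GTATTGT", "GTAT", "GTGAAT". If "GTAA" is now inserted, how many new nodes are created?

The longest prefix of "GTAA" already in the trie is "GTA" (length 3).
New nodes needed: |"GTAA"| − 3 = 4 − 3 = 1.

1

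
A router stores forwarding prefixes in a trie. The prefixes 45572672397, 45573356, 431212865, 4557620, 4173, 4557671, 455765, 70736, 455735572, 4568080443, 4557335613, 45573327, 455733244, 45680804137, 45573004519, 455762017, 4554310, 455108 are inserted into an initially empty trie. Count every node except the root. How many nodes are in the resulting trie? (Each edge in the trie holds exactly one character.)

73

Trace insertions, counting only characters that open a new branch:
  "45572672397" → 11 new (4, 5, 5, 7, 2, 6, 7, 2, 3, 9, 7)
  "45573356" → prefix "4557" already present; 4 new (3, 3, 5, 6)
  "431212865" → prefix "4" already present; 8 new (3, 1, 2, 1, 2, 8, 6, 5)
  "4557620" → prefix "4557" already present; 3 new (6, 2, 0)
  "4173" → prefix "4" already present; 3 new (1, 7, 3)
  "4557671" → prefix "45576" already present; 2 new (7, 1)
  "455765" → prefix "45576" already present; 1 new (5)
  "70736" → 5 new (7, 0, 7, 3, 6)
  "455735572" → prefix "45573" already present; 4 new (5, 5, 7, 2)
  "4568080443" → prefix "45" already present; 8 new (6, 8, 0, 8, 0, 4, 4, 3)
  "4557335613" → prefix "45573356" already present; 2 new (1, 3)
  "45573327" → prefix "455733" already present; 2 new (2, 7)
  "455733244" → prefix "4557332" already present; 2 new (4, 4)
  "45680804137" → prefix "45680804" already present; 3 new (1, 3, 7)
  "45573004519" → prefix "45573" already present; 6 new (0, 0, 4, 5, 1, 9)
  "455762017" → prefix "4557620" already present; 2 new (1, 7)
  "4554310" → prefix "455" already present; 4 new (4, 3, 1, 0)
  "455108" → prefix "455" already present; 3 new (1, 0, 8)
Total nodes = 11 + 4 + 8 + 3 + 3 + 2 + 1 + 5 + 4 + 8 + 2 + 2 + 2 + 3 + 6 + 2 + 4 + 3 = 73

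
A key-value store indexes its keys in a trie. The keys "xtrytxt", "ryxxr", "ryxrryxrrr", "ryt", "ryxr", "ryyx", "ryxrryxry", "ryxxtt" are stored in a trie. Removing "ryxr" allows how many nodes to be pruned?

0

After clearing the end-marker at "ryxr", prune upward until reaching a node still needed by another word.
Every node on "ryxr" is still needed (e.g. by "ryxrryxrrr"), so nothing is freed.
Nodes removed: 0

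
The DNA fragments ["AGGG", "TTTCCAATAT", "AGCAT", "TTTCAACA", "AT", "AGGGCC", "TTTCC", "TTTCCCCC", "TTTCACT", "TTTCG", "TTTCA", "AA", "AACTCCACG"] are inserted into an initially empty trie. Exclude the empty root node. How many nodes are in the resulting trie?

38

Insert word by word; a character creates a node only if that edge doesn't already exist:
  "AGGG" → 4 new (A, G, G, G)
  "TTTCCAATAT" → 10 new (T, T, T, C, C, A, A, T, A, T)
  "AGCAT" → prefix "AG" already present; 3 new (C, A, T)
  "TTTCAACA" → prefix "TTTC" already present; 4 new (A, A, C, A)
  "AT" → prefix "A" already present; 1 new (T)
  "AGGGCC" → prefix "AGGG" already present; 2 new (C, C)
  "TTTCC" → prefix "TTTCC" already present; 0 new (none)
  "TTTCCCCC" → prefix "TTTCC" already present; 3 new (C, C, C)
  "TTTCACT" → prefix "TTTCA" already present; 2 new (C, T)
  "TTTCG" → prefix "TTTC" already present; 1 new (G)
  "TTTCA" → prefix "TTTCA" already present; 0 new (none)
  "AA" → prefix "A" already present; 1 new (A)
  "AACTCCACG" → prefix "AA" already present; 7 new (C, T, C, C, A, C, G)
Total nodes = 4 + 10 + 3 + 4 + 1 + 2 + 0 + 3 + 2 + 1 + 0 + 1 + 7 = 38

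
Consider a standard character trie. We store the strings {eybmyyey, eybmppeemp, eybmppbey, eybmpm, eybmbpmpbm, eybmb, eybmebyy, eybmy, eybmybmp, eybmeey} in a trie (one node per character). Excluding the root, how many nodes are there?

33

Trace insertions, counting only characters that open a new branch:
  "eybmyyey" → 8 new (e, y, b, m, y, y, e, y)
  "eybmppeemp" → prefix "eybm" already present; 6 new (p, p, e, e, m, p)
  "eybmppbey" → prefix "eybmpp" already present; 3 new (b, e, y)
  "eybmpm" → prefix "eybmp" already present; 1 new (m)
  "eybmbpmpbm" → prefix "eybm" already present; 6 new (b, p, m, p, b, m)
  "eybmb" → prefix "eybmb" already present; 0 new (none)
  "eybmebyy" → prefix "eybm" already present; 4 new (e, b, y, y)
  "eybmy" → prefix "eybmy" already present; 0 new (none)
  "eybmybmp" → prefix "eybmy" already present; 3 new (b, m, p)
  "eybmeey" → prefix "eybme" already present; 2 new (e, y)
Total nodes = 8 + 6 + 3 + 1 + 6 + 0 + 4 + 0 + 3 + 2 = 33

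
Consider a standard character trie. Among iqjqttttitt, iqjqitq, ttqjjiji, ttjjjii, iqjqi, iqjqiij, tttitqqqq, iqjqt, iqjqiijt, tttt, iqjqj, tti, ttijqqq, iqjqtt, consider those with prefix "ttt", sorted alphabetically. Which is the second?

tttt

DFS of the "ttt" subtree visits, in order: "tttitqqqq", "tttt"
The 2nd is tttt.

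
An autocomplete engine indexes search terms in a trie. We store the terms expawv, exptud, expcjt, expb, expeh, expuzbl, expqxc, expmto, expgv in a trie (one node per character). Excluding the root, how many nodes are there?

27

Count nodes per top-level branch (shared prefixes stored once):
  'e'-branch (expawv, expb, expcjt, expeh, expgv, expmto, expqxc, exptud, expuzbl): 27 nodes
Sum: 27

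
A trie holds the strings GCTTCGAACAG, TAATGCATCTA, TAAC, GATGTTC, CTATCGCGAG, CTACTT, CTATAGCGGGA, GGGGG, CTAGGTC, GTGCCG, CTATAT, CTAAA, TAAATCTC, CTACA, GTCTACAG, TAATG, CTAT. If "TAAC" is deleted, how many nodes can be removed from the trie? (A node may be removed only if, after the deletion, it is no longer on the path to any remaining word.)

1

After clearing the end-marker at "TAAC", prune upward until reaching a node still needed by another word.
The suffix "C" (1 node) is used only by "TAAC"; the node for "TAA" still has the child "T", so pruning stops there.
Nodes removed: 1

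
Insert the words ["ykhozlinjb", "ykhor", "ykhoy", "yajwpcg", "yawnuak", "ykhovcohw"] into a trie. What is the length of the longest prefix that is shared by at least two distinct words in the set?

4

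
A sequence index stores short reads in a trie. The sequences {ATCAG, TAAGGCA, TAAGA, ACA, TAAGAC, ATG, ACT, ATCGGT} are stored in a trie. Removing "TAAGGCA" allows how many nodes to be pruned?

Walk "TAAGGCA" from the leaf back toward the root, removing each node that no remaining word uses.
The suffix "GCA" (3 nodes) is used only by "TAAGGCA"; the node for "TAAG" still has the child "A", so pruning stops there.
Nodes removed: 3

3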